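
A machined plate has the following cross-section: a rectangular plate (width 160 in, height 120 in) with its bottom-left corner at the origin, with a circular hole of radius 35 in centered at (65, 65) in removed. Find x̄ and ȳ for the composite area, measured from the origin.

x̄ = 83.76 in, ȳ = 58.75 in

plate: A = 160 × 120 = 19200.00, centroid at (80.00, 60.00).
hole: A = −π·35² = -3848.45, centroid at (65.00, 65.00).
ΣA = 15351.55 in², ΣAx̄ = 1285850.68 in³, ΣAȳ = 901850.68 in³.
x̄ = 1285850.68/15351.55 = 83.76 in; ȳ = 901850.68/15351.55 = 58.75 in.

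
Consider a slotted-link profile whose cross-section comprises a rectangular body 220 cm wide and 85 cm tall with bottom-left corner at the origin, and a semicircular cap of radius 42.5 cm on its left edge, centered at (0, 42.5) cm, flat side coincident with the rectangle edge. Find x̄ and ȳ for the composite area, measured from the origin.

rectangular body: A = 220 × 85 = 18700.00, centroid at (110.00, 42.50).
semicircular end: A = ½π·42.5² = 2837.25, centroid at (-18.04, 42.50).
ΣA = 21537.25 cm², ΣAx̄ = 2005822.92 cm³, ΣAȳ = 915333.16 cm³.
x̄ = 2005822.92/21537.25 = 93.13 cm; ȳ = 915333.16/21537.25 = 42.50 cm.

x̄ = 93.13 cm, ȳ = 42.50 cm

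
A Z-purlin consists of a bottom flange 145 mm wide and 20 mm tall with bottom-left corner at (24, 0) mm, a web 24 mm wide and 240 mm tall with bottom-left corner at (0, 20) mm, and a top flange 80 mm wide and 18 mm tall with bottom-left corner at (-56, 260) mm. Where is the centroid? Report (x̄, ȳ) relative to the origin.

x̄ = 32.27 mm, ȳ = 121.07 mm

bottom flange: A = 145 × 20 = 2900.00, centroid at (96.50, 10.00).
web: A = 24 × 240 = 5760.00, centroid at (12.00, 140.00).
top flange: A = 80 × 18 = 1440.00, centroid at (-16.00, 269.00).
ΣA = 10100.00 mm²
ΣAx̄ = (2900.00)(96.50) + (5760.00)(12.00) + (1440.00)(-16.00) = 325930.00 mm³
ΣAȳ = (2900.00)(10.00) + (5760.00)(140.00) + (1440.00)(269.00) = 1222760.00 mm³
x̄ = 325930.00 / 10100.00 = 32.27 mm
ȳ = 1222760.00 / 10100.00 = 121.07 mm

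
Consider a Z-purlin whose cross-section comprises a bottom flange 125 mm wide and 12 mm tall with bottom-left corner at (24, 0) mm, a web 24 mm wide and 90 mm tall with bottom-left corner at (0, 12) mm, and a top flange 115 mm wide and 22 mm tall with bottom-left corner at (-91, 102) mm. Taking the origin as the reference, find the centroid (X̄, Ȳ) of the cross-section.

X̄ = 11.46 mm, Ȳ = 67.53 mm

Part | A | x̄ᵢ | ȳᵢ | A·x̄ᵢ | A·ȳᵢ
bottom flange | 1500.00 | 86.50 | 6.00 | 129750.00 | 9000.00
web | 2160.00 | 12.00 | 57.00 | 25920.00 | 123120.00
top flange | 2530.00 | -33.50 | 113.00 | -84755.00 | 285890.00
Σ | 6190.00 |  |  | 70915.00 | 418010.00
X̄ = 70915.00 / 6190.00 = 11.46 mm
Ȳ = 418010.00 / 6190.00 = 67.53 mm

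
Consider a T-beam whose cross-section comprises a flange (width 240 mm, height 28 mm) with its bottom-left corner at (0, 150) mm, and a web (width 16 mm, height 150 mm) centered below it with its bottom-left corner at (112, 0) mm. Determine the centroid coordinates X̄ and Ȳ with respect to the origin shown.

X̄ = 120.00 mm, Ȳ = 140.58 mm

Part | A | x̄ᵢ | ȳᵢ | A·x̄ᵢ | A·ȳᵢ
web | 2400.00 | 120.00 | 75.00 | 288000.00 | 180000.00
flange | 6720.00 | 120.00 | 164.00 | 806400.00 | 1102080.00
Σ | 9120.00 |  |  | 1094400.00 | 1282080.00
X̄ = 1094400.00 / 9120.00 = 120.00 mm
Ȳ = 1282080.00 / 9120.00 = 140.58 mm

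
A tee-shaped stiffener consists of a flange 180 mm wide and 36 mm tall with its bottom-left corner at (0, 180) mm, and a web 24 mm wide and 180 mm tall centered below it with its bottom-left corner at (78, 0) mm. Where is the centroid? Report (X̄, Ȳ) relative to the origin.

Part | A | x̄ᵢ | ȳᵢ | A·x̄ᵢ | A·ȳᵢ
web | 4320.00 | 90.00 | 90.00 | 388800.00 | 388800.00
flange | 6480.00 | 90.00 | 198.00 | 583200.00 | 1283040.00
Σ | 10800.00 |  |  | 972000.00 | 1671840.00
X̄ = 972000.00 / 10800.00 = 90.00 mm
Ȳ = 1671840.00 / 10800.00 = 154.80 mm

X̄ = 90.00 mm, Ȳ = 154.80 mm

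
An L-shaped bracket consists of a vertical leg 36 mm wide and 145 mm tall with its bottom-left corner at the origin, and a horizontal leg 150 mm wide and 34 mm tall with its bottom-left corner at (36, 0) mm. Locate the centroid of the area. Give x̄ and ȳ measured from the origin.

Part | A | x̄ᵢ | ȳᵢ | A·x̄ᵢ | A·ȳᵢ
vertical leg | 5220.00 | 18.00 | 72.50 | 93960.00 | 378450.00
horizontal leg | 5100.00 | 111.00 | 17.00 | 566100.00 | 86700.00
Σ | 10320.00 |  |  | 660060.00 | 465150.00
x̄ = 660060.00 / 10320.00 = 63.96 mm
ȳ = 465150.00 / 10320.00 = 45.07 mm

x̄ = 63.96 mm, ȳ = 45.07 mm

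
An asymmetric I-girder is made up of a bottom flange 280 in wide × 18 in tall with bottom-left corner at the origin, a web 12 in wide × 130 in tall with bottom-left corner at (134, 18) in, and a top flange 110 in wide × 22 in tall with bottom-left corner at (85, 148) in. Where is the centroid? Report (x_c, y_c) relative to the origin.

bottom flange: A = 280 × 18 = 5040.00, centroid at (140.00, 9.00).
web: A = 12 × 130 = 1560.00, centroid at (140.00, 83.00).
top flange: A = 110 × 22 = 2420.00, centroid at (140.00, 159.00).
ΣA = 9020.00 in², ΣAx_c = 1262800.00 in³, ΣAy_c = 559620.00 in³.
x_c = 1262800.00/9020.00 = 140.00 in; y_c = 559620.00/9020.00 = 62.04 in.

x_c = 140.00 in, y_c = 62.04 in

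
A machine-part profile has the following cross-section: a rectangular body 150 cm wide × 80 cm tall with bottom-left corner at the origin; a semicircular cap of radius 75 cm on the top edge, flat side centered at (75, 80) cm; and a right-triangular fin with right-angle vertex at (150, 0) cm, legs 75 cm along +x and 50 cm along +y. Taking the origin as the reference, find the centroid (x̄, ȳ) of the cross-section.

x̄ = 83.26 cm, ȳ = 66.02 cm

rectangular body: A = 150 × 80 = 12000.00, centroid at (75.00, 40.00).
semicircular top: A = ½π·75² = 8835.73, centroid at (75.00, 111.83).
triangular fin: A = ½·75·50 = 1875.00, centroid at (175.00, 16.67).
ΣA = 22710.73 cm²
ΣAx̄ = (12000.00)(75.00) + (8835.73)(75.00) + (1875.00)(175.00) = 1890804.70 cm³
ΣAȳ = (12000.00)(40.00) + (8835.73)(111.83) + (1875.00)(16.67) = 1499358.35 cm³
x̄ = 1890804.70 / 22710.73 = 83.26 cm
ȳ = 1499358.35 / 22710.73 = 66.02 cm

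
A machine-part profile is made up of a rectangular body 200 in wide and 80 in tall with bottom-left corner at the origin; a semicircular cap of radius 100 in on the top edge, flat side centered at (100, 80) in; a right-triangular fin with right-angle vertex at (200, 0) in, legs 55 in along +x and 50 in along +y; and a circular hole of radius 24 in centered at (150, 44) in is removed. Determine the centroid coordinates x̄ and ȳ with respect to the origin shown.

x̄ = 102.31 in, ȳ = 80.15 in

rectangular body: A = 200 × 80 = 16000.00, centroid at (100.00, 40.00).
semicircular top: A = ½π·100² = 15707.96, centroid at (100.00, 122.44).
triangular fin: A = ½·55·50 = 1375.00, centroid at (218.33, 16.67).
hole: A = −π·24² = -1809.56, centroid at (150.00, 44.00).
ΣA = 31273.41 in², ΣAx̄ = 3199571.05 in³, ΣAȳ = 2506599.87 in³.
x̄ = 3199571.05/31273.41 = 102.31 in; ȳ = 2506599.87/31273.41 = 80.15 in.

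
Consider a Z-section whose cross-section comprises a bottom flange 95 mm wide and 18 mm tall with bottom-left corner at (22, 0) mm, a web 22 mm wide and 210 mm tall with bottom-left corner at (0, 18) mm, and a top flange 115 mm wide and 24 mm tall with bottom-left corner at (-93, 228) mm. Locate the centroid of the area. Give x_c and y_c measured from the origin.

Part | A | x̄ᵢ | ȳᵢ | A·x̄ᵢ | A·ȳᵢ
bottom flange | 1710.00 | 69.50 | 9.00 | 118845.00 | 15390.00
web | 4620.00 | 11.00 | 123.00 | 50820.00 | 568260.00
top flange | 2760.00 | -35.50 | 240.00 | -97980.00 | 662400.00
Σ | 9090.00 |  |  | 71685.00 | 1246050.00
x_c = 71685.00 / 9090.00 = 7.89 mm
y_c = 1246050.00 / 9090.00 = 137.08 mm

x_c = 7.89 mm, y_c = 137.08 mm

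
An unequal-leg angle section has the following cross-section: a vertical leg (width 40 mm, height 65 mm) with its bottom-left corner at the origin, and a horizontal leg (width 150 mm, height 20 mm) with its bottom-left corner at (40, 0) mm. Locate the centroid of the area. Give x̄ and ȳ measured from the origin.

x̄ = 70.89 mm, ȳ = 20.45 mm

Part | A | x̄ᵢ | ȳᵢ | A·x̄ᵢ | A·ȳᵢ
vertical leg | 2600.00 | 20.00 | 32.50 | 52000.00 | 84500.00
horizontal leg | 3000.00 | 115.00 | 10.00 | 345000.00 | 30000.00
Σ | 5600.00 |  |  | 397000.00 | 114500.00
x̄ = 397000.00 / 5600.00 = 70.89 mm
ȳ = 114500.00 / 5600.00 = 20.45 mm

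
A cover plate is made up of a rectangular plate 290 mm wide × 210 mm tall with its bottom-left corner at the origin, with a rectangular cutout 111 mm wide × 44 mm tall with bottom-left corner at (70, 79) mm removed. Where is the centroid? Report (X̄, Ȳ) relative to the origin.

Part | A | x̄ᵢ | ȳᵢ | A·x̄ᵢ | A·ȳᵢ
plate | 60900.00 | 145.00 | 105.00 | 8830500.00 | 6394500.00
hole | -4884.00 | 125.50 | 101.00 | -612942.00 | -493284.00
Σ | 56016.00 |  |  | 8217558.00 | 5901216.00
X̄ = 8217558.00 / 56016.00 = 146.70 mm
Ȳ = 5901216.00 / 56016.00 = 105.35 mm

X̄ = 146.70 mm, Ȳ = 105.35 mm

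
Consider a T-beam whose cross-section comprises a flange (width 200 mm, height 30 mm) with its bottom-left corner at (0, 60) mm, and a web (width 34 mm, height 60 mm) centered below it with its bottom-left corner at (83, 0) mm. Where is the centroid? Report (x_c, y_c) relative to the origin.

x_c = 100.00 mm, y_c = 63.58 mm

Part | A | x̄ᵢ | ȳᵢ | A·x̄ᵢ | A·ȳᵢ
web | 2040.00 | 100.00 | 30.00 | 204000.00 | 61200.00
flange | 6000.00 | 100.00 | 75.00 | 600000.00 | 450000.00
Σ | 8040.00 |  |  | 804000.00 | 511200.00
x_c = 804000.00 / 8040.00 = 100.00 mm
y_c = 511200.00 / 8040.00 = 63.58 mm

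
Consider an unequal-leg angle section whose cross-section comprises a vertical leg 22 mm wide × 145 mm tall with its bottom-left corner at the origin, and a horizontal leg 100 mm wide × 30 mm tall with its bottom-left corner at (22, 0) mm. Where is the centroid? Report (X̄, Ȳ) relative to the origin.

vertical leg: A = 22 × 145 = 3190.00, centroid at (11.00, 72.50).
horizontal leg: A = 100 × 30 = 3000.00, centroid at (72.00, 15.00).
ΣA = 6190.00 mm², ΣAX̄ = 251090.00 mm³, ΣAȲ = 276275.00 mm³.
X̄ = 251090.00/6190.00 = 40.56 mm; Ȳ = 276275.00/6190.00 = 44.63 mm.

X̄ = 40.56 mm, Ȳ = 44.63 mm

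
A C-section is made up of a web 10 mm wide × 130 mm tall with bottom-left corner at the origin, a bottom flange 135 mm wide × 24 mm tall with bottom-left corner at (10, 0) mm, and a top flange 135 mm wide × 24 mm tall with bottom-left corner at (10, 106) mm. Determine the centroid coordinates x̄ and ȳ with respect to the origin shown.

web: A = 10 × 130 = 1300.00, centroid at (5.00, 65.00).
bottom flange: A = 135 × 24 = 3240.00, centroid at (77.50, 12.00).
top flange: A = 135 × 24 = 3240.00, centroid at (77.50, 118.00).
ΣA = 7780.00 mm²
ΣAx̄ = (1300.00)(5.00) + (3240.00)(77.50) + (3240.00)(77.50) = 508700.00 mm³
ΣAȳ = (1300.00)(65.00) + (3240.00)(12.00) + (3240.00)(118.00) = 505700.00 mm³
x̄ = 508700.00 / 7780.00 = 65.39 mm
ȳ = 505700.00 / 7780.00 = 65.00 mm

x̄ = 65.39 mm, ȳ = 65.00 mm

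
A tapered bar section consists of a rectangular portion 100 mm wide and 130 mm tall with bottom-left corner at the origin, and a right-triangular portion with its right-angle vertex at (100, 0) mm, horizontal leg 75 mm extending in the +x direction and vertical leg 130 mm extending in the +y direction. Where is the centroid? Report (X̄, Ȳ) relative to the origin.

X̄ = 70.45 mm, Ȳ = 59.09 mm

Part | A | x̄ᵢ | ȳᵢ | A·x̄ᵢ | A·ȳᵢ
rectangular portion | 13000.00 | 50.00 | 65.00 | 650000.00 | 845000.00
triangular portion | 4875.00 | 125.00 | 43.33 | 609375.00 | 211250.00
Σ | 17875.00 |  |  | 1259375.00 | 1056250.00
X̄ = 1259375.00 / 17875.00 = 70.45 mm
Ȳ = 1056250.00 / 17875.00 = 59.09 mm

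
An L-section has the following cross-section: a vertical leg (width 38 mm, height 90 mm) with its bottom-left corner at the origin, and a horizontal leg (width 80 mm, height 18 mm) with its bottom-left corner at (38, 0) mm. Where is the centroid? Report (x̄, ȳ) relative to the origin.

x̄ = 36.48 mm, ȳ = 34.33 mm

Part | A | x̄ᵢ | ȳᵢ | A·x̄ᵢ | A·ȳᵢ
vertical leg | 3420.00 | 19.00 | 45.00 | 64980.00 | 153900.00
horizontal leg | 1440.00 | 78.00 | 9.00 | 112320.00 | 12960.00
Σ | 4860.00 |  |  | 177300.00 | 166860.00
x̄ = 177300.00 / 4860.00 = 36.48 mm
ȳ = 166860.00 / 4860.00 = 34.33 mm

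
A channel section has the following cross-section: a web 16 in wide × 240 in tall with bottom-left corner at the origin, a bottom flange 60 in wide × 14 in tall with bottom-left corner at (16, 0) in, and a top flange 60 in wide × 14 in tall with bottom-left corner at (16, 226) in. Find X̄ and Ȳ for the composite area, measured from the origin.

web: A = 16 × 240 = 3840.00, centroid at (8.00, 120.00).
bottom flange: A = 60 × 14 = 840.00, centroid at (46.00, 7.00).
top flange: A = 60 × 14 = 840.00, centroid at (46.00, 233.00).
ΣA = 5520.00 in²
ΣAX̄ = (3840.00)(8.00) + (840.00)(46.00) + (840.00)(46.00) = 108000.00 in³
ΣAȲ = (3840.00)(120.00) + (840.00)(7.00) + (840.00)(233.00) = 662400.00 in³
X̄ = 108000.00 / 5520.00 = 19.57 in
Ȳ = 662400.00 / 5520.00 = 120.00 in

X̄ = 19.57 in, Ȳ = 120.00 in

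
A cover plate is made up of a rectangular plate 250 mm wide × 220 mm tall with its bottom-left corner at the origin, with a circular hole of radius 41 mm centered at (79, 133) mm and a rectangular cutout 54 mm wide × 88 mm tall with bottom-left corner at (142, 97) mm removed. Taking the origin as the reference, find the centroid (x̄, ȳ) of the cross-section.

plate: A = 250 × 220 = 55000.00, centroid at (125.00, 110.00).
hole 1: A = −π·41² = -5281.02, centroid at (79.00, 133.00).
hole 2: A = −(54 × 88) = -4752.00, centroid at (169.00, 141.00).
ΣA = 44966.98 mm²
ΣAx̄ = (55000.00)(125.00) + (-5281.02)(79.00) + (-4752.00)(169.00) = 5654711.64 mm³
ΣAȳ = (55000.00)(110.00) + (-5281.02)(133.00) + (-4752.00)(141.00) = 4677592.71 mm³
x̄ = 5654711.64 / 44966.98 = 125.75 mm
ȳ = 4677592.71 / 44966.98 = 104.02 mm

x̄ = 125.75 mm, ȳ = 104.02 mm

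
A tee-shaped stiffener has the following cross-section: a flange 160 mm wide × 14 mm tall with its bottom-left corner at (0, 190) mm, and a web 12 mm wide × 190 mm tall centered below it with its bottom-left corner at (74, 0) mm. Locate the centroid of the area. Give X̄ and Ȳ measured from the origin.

web: A = 12 × 190 = 2280.00, centroid at (80.00, 95.00).
flange: A = 160 × 14 = 2240.00, centroid at (80.00, 197.00).
ΣA = 4520.00 mm²
ΣAX̄ = (2280.00)(80.00) + (2240.00)(80.00) = 361600.00 mm³
ΣAȲ = (2280.00)(95.00) + (2240.00)(197.00) = 657880.00 mm³
X̄ = 361600.00 / 4520.00 = 80.00 mm
Ȳ = 657880.00 / 4520.00 = 145.55 mm

X̄ = 80.00 mm, Ȳ = 145.55 mm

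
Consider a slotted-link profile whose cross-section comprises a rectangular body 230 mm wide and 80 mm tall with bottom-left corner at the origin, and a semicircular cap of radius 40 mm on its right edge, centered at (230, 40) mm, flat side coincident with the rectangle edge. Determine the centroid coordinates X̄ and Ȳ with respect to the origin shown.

Part | A | x̄ᵢ | ȳᵢ | A·x̄ᵢ | A·ȳᵢ
rectangular body | 18400.00 | 115.00 | 40.00 | 2116000.00 | 736000.00
semicircular end | 2513.27 | 246.98 | 40.00 | 620719.71 | 100530.96
Σ | 20913.27 |  |  | 2736719.71 | 836530.96
X̄ = 2736719.71 / 20913.27 = 130.86 mm
Ȳ = 836530.96 / 20913.27 = 40.00 mm

X̄ = 130.86 mm, Ȳ = 40.00 mm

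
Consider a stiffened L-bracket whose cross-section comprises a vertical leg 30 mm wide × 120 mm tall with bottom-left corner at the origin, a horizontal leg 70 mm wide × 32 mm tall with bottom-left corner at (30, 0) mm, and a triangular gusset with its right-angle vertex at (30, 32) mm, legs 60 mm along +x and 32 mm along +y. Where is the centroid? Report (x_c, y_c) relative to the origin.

x_c = 36.41 mm, y_c = 43.06 mm

Part | A | x̄ᵢ | ȳᵢ | A·x̄ᵢ | A·ȳᵢ
vertical leg | 3600.00 | 15.00 | 60.00 | 54000.00 | 216000.00
horizontal leg | 2240.00 | 65.00 | 16.00 | 145600.00 | 35840.00
gusset | 960.00 | 50.00 | 42.67 | 48000.00 | 40960.00
Σ | 6800.00 |  |  | 247600.00 | 292800.00
x_c = 247600.00 / 6800.00 = 36.41 mm
y_c = 292800.00 / 6800.00 = 43.06 mm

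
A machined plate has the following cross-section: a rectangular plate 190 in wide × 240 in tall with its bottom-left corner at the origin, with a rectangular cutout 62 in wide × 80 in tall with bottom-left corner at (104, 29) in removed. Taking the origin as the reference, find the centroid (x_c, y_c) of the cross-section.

Part | A | x̄ᵢ | ȳᵢ | A·x̄ᵢ | A·ȳᵢ
plate | 45600.00 | 95.00 | 120.00 | 4332000.00 | 5472000.00
hole | -4960.00 | 135.00 | 69.00 | -669600.00 | -342240.00
Σ | 40640.00 |  |  | 3662400.00 | 5129760.00
x_c = 3662400.00 / 40640.00 = 90.12 in
y_c = 5129760.00 / 40640.00 = 126.22 in

x_c = 90.12 in, y_c = 126.22 in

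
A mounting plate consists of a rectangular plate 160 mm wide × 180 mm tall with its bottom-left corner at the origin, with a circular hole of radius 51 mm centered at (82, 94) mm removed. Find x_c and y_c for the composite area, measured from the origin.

Part | A | x̄ᵢ | ȳᵢ | A·x̄ᵢ | A·ȳᵢ
plate | 28800.00 | 80.00 | 90.00 | 2304000.00 | 2592000.00
hole | -8171.28 | 82.00 | 94.00 | -670045.16 | -768100.55
Σ | 20628.72 |  |  | 1633954.84 | 1823899.45
x_c = 1633954.84 / 20628.72 = 79.21 mm
y_c = 1823899.45 / 20628.72 = 88.42 mm

x_c = 79.21 mm, y_c = 88.42 mm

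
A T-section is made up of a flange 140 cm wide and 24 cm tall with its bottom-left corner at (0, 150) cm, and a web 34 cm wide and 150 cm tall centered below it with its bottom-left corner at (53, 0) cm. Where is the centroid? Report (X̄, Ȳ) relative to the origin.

web: A = 34 × 150 = 5100.00, centroid at (70.00, 75.00).
flange: A = 140 × 24 = 3360.00, centroid at (70.00, 162.00).
ΣA = 8460.00 cm², ΣAX̄ = 592200.00 cm³, ΣAȲ = 926820.00 cm³.
X̄ = 592200.00/8460.00 = 70.00 cm; Ȳ = 926820.00/8460.00 = 109.55 cm.

X̄ = 70.00 cm, Ȳ = 109.55 cm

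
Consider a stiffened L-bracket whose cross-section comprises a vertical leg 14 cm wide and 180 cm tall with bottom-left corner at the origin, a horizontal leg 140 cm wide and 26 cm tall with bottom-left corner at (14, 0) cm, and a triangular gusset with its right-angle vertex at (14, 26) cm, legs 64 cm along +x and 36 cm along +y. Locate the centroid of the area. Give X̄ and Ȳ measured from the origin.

Part | A | x̄ᵢ | ȳᵢ | A·x̄ᵢ | A·ȳᵢ
vertical leg | 2520.00 | 7.00 | 90.00 | 17640.00 | 226800.00
horizontal leg | 3640.00 | 84.00 | 13.00 | 305760.00 | 47320.00
gusset | 1152.00 | 35.33 | 38.00 | 40704.00 | 43776.00
Σ | 7312.00 |  |  | 364104.00 | 317896.00
X̄ = 364104.00 / 7312.00 = 49.80 cm
Ȳ = 317896.00 / 7312.00 = 43.48 cm

X̄ = 49.80 cm, Ȳ = 43.48 cm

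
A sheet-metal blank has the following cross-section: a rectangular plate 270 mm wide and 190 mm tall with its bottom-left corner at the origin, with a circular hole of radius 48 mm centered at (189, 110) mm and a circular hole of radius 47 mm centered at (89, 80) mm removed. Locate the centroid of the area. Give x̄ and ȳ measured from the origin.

Part | A | x̄ᵢ | ȳᵢ | A·x̄ᵢ | A·ȳᵢ
plate | 51300.00 | 135.00 | 95.00 | 6925500.00 | 4873500.00
hole 1 | -7238.23 | 189.00 | 110.00 | -1368025.37 | -796205.24
hole 2 | -6939.78 | 89.00 | 80.00 | -617640.26 | -555182.25
Σ | 37121.99 |  |  | 4939834.37 | 3522112.50
x̄ = 4939834.37 / 37121.99 = 133.07 mm
ȳ = 3522112.50 / 37121.99 = 94.88 mm

x̄ = 133.07 mm, ȳ = 94.88 mm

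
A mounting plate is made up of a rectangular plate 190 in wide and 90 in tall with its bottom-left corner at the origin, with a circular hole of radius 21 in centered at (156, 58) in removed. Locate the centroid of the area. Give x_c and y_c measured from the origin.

x_c = 89.62 in, y_c = 43.85 in

plate: A = 190 × 90 = 17100.00, centroid at (95.00, 45.00).
hole: A = −π·21² = -1385.44, centroid at (156.00, 58.00).
ΣA = 15714.56 in², ΣAx_c = 1408370.99 in³, ΣAy_c = 689144.34 in³.
x_c = 1408370.99/15714.56 = 89.62 in; y_c = 689144.34/15714.56 = 43.85 in.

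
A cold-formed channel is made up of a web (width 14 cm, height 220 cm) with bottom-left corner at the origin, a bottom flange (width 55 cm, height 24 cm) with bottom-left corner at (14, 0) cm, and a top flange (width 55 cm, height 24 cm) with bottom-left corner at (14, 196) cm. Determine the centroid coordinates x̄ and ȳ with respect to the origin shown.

web: A = 14 × 220 = 3080.00, centroid at (7.00, 110.00).
bottom flange: A = 55 × 24 = 1320.00, centroid at (41.50, 12.00).
top flange: A = 55 × 24 = 1320.00, centroid at (41.50, 208.00).
ΣA = 5720.00 cm²
ΣAx̄ = (3080.00)(7.00) + (1320.00)(41.50) + (1320.00)(41.50) = 131120.00 cm³
ΣAȳ = (3080.00)(110.00) + (1320.00)(12.00) + (1320.00)(208.00) = 629200.00 cm³
x̄ = 131120.00 / 5720.00 = 22.92 cm
ȳ = 629200.00 / 5720.00 = 110.00 cm

x̄ = 22.92 cm, ȳ = 110.00 cm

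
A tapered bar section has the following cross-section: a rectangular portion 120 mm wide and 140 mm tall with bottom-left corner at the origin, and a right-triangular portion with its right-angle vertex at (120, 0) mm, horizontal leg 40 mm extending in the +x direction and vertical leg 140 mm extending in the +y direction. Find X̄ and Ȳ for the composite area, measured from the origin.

Part | A | x̄ᵢ | ȳᵢ | A·x̄ᵢ | A·ȳᵢ
rectangular portion | 16800.00 | 60.00 | 70.00 | 1008000.00 | 1176000.00
triangular portion | 2800.00 | 133.33 | 46.67 | 373333.33 | 130666.67
Σ | 19600.00 |  |  | 1381333.33 | 1306666.67
X̄ = 1381333.33 / 19600.00 = 70.48 mm
Ȳ = 1306666.67 / 19600.00 = 66.67 mm

X̄ = 70.48 mm, Ȳ = 66.67 mm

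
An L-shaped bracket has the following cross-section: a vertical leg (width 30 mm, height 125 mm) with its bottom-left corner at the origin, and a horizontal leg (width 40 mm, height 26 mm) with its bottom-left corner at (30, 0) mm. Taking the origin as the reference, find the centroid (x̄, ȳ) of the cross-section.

vertical leg: A = 30 × 125 = 3750.00, centroid at (15.00, 62.50).
horizontal leg: A = 40 × 26 = 1040.00, centroid at (50.00, 13.00).
ΣA = 4790.00 mm²
ΣAx̄ = (3750.00)(15.00) + (1040.00)(50.00) = 108250.00 mm³
ΣAȳ = (3750.00)(62.50) + (1040.00)(13.00) = 247895.00 mm³
x̄ = 108250.00 / 4790.00 = 22.60 mm
ȳ = 247895.00 / 4790.00 = 51.75 mm

x̄ = 22.60 mm, ȳ = 51.75 mm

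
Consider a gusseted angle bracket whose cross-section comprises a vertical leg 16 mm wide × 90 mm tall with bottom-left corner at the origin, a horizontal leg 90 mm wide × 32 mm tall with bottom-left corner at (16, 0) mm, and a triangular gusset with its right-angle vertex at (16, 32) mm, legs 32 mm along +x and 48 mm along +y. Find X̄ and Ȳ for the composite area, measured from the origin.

X̄ = 40.82 mm, Ȳ = 29.04 mm

vertical leg: A = 16 × 90 = 1440.00, centroid at (8.00, 45.00).
horizontal leg: A = 90 × 32 = 2880.00, centroid at (61.00, 16.00).
gusset: A = ½·32·48 = 768.00, centroid at (26.67, 48.00).
ΣA = 5088.00 mm²
ΣAX̄ = (1440.00)(8.00) + (2880.00)(61.00) + (768.00)(26.67) = 207680.00 mm³
ΣAȲ = (1440.00)(45.00) + (2880.00)(16.00) + (768.00)(48.00) = 147744.00 mm³
X̄ = 207680.00 / 5088.00 = 40.82 mm
Ȳ = 147744.00 / 5088.00 = 29.04 mm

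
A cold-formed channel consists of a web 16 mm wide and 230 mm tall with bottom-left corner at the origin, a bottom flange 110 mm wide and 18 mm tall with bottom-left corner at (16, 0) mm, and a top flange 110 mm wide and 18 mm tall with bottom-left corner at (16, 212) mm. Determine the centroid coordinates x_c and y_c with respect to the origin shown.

web: A = 16 × 230 = 3680.00, centroid at (8.00, 115.00).
bottom flange: A = 110 × 18 = 1980.00, centroid at (71.00, 9.00).
top flange: A = 110 × 18 = 1980.00, centroid at (71.00, 221.00).
ΣA = 7640.00 mm², ΣAx_c = 310600.00 mm³, ΣAy_c = 878600.00 mm³.
x_c = 310600.00/7640.00 = 40.65 mm; y_c = 878600.00/7640.00 = 115.00 mm.

x_c = 40.65 mm, y_c = 115.00 mm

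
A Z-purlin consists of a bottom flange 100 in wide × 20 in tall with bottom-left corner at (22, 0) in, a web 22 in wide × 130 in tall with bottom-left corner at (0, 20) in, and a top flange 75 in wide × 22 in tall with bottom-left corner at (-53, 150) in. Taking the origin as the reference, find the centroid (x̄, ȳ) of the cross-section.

Part | A | x̄ᵢ | ȳᵢ | A·x̄ᵢ | A·ȳᵢ
bottom flange | 2000.00 | 72.00 | 10.00 | 144000.00 | 20000.00
web | 2860.00 | 11.00 | 85.00 | 31460.00 | 243100.00
top flange | 1650.00 | -15.50 | 161.00 | -25575.00 | 265650.00
Σ | 6510.00 |  |  | 149885.00 | 528750.00
x̄ = 149885.00 / 6510.00 = 23.02 in
ȳ = 528750.00 / 6510.00 = 81.22 in

x̄ = 23.02 in, ȳ = 81.22 in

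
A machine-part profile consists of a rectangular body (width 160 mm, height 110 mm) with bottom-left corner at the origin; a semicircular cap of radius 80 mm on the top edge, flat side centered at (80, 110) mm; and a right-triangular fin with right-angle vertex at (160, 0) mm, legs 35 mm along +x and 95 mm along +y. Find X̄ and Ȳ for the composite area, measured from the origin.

Part | A | x̄ᵢ | ȳᵢ | A·x̄ᵢ | A·ȳᵢ
rectangular body | 17600.00 | 80.00 | 55.00 | 1408000.00 | 968000.00
semicircular top | 10053.10 | 80.00 | 143.95 | 804247.72 | 1447173.95
triangular fin | 1662.50 | 171.67 | 31.67 | 285395.83 | 52645.83
Σ | 29315.60 |  |  | 2497643.55 | 2467819.78
X̄ = 2497643.55 / 29315.60 = 85.20 mm
Ȳ = 2467819.78 / 29315.60 = 84.18 mm

X̄ = 85.20 mm, Ȳ = 84.18 mm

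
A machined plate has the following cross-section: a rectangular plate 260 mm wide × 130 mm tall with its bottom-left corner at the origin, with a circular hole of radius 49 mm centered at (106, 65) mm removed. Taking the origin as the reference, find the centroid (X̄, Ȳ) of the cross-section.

plate: A = 260 × 130 = 33800.00, centroid at (130.00, 65.00).
hole: A = −π·49² = -7542.96, centroid at (106.00, 65.00).
ΣA = 26257.04 mm², ΣAX̄ = 3594445.82 mm³, ΣAȲ = 1706707.34 mm³.
X̄ = 3594445.82/26257.04 = 136.89 mm; Ȳ = 1706707.34/26257.04 = 65.00 mm.

X̄ = 136.89 mm, Ȳ = 65.00 mm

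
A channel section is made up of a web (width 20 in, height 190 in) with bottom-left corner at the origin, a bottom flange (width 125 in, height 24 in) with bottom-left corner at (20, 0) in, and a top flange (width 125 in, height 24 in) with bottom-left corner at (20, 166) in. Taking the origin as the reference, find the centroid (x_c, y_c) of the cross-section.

x_c = 54.39 in, y_c = 95.00 in

web: A = 20 × 190 = 3800.00, centroid at (10.00, 95.00).
bottom flange: A = 125 × 24 = 3000.00, centroid at (82.50, 12.00).
top flange: A = 125 × 24 = 3000.00, centroid at (82.50, 178.00).
ΣA = 9800.00 in², ΣAx_c = 533000.00 in³, ΣAy_c = 931000.00 in³.
x_c = 533000.00/9800.00 = 54.39 in; y_c = 931000.00/9800.00 = 95.00 in.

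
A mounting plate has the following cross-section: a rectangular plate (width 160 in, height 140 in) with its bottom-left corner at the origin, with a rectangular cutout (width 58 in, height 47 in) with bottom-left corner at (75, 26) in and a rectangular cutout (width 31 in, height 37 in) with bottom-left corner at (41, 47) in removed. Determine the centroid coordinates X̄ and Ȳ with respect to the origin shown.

Part | A | x̄ᵢ | ȳᵢ | A·x̄ᵢ | A·ȳᵢ
plate | 22400.00 | 80.00 | 70.00 | 1792000.00 | 1568000.00
hole 1 | -2726.00 | 104.00 | 49.50 | -283504.00 | -134937.00
hole 2 | -1147.00 | 56.50 | 65.50 | -64805.50 | -75128.50
Σ | 18527.00 |  |  | 1443690.50 | 1357934.50
X̄ = 1443690.50 / 18527.00 = 77.92 in
Ȳ = 1357934.50 / 18527.00 = 73.29 in

X̄ = 77.92 in, Ȳ = 73.29 in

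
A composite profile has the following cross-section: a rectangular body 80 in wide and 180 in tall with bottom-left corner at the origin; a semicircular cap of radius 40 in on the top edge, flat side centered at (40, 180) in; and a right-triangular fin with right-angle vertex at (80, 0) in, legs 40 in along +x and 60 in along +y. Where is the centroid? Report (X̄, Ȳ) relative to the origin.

X̄ = 43.53 in, Ȳ = 100.21 in

rectangular body: A = 80 × 180 = 14400.00, centroid at (40.00, 90.00).
semicircular top: A = ½π·40² = 2513.27, centroid at (40.00, 196.98).
triangular fin: A = ½·40·60 = 1200.00, centroid at (93.33, 20.00).
ΣA = 18113.27 in²
ΣAX̄ = (14400.00)(40.00) + (2513.27)(40.00) + (1200.00)(93.33) = 788530.96 in³
ΣAȲ = (14400.00)(90.00) + (2513.27)(196.98) + (1200.00)(20.00) = 1815056.01 in³
X̄ = 788530.96 / 18113.27 = 43.53 in
Ȳ = 1815056.01 / 18113.27 = 100.21 in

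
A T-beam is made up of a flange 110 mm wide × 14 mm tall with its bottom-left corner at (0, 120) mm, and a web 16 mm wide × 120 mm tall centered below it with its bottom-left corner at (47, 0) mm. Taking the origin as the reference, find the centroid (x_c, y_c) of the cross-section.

x_c = 55.00 mm, y_c = 89.82 mm

Part | A | x̄ᵢ | ȳᵢ | A·x̄ᵢ | A·ȳᵢ
web | 1920.00 | 55.00 | 60.00 | 105600.00 | 115200.00
flange | 1540.00 | 55.00 | 127.00 | 84700.00 | 195580.00
Σ | 3460.00 |  |  | 190300.00 | 310780.00
x_c = 190300.00 / 3460.00 = 55.00 mm
y_c = 310780.00 / 3460.00 = 89.82 mm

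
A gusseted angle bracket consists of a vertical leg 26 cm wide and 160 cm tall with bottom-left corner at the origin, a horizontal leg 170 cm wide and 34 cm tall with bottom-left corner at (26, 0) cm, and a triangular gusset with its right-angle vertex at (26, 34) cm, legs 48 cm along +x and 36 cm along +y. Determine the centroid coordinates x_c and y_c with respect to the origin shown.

x_c = 67.75 cm, y_c = 43.58 cm

vertical leg: A = 26 × 160 = 4160.00, centroid at (13.00, 80.00).
horizontal leg: A = 170 × 34 = 5780.00, centroid at (111.00, 17.00).
gusset: A = ½·48·36 = 864.00, centroid at (42.00, 46.00).
ΣA = 10804.00 cm²
ΣAx_c = (4160.00)(13.00) + (5780.00)(111.00) + (864.00)(42.00) = 731948.00 cm³
ΣAy_c = (4160.00)(80.00) + (5780.00)(17.00) + (864.00)(46.00) = 470804.00 cm³
x_c = 731948.00 / 10804.00 = 67.75 cm
y_c = 470804.00 / 10804.00 = 43.58 cm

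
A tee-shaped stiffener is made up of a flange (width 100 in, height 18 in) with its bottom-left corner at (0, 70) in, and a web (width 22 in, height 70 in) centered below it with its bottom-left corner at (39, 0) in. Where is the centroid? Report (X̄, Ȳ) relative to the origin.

X̄ = 50.00 in, Ȳ = 58.71 in

Part | A | x̄ᵢ | ȳᵢ | A·x̄ᵢ | A·ȳᵢ
web | 1540.00 | 50.00 | 35.00 | 77000.00 | 53900.00
flange | 1800.00 | 50.00 | 79.00 | 90000.00 | 142200.00
Σ | 3340.00 |  |  | 167000.00 | 196100.00
X̄ = 167000.00 / 3340.00 = 50.00 in
Ȳ = 196100.00 / 3340.00 = 58.71 in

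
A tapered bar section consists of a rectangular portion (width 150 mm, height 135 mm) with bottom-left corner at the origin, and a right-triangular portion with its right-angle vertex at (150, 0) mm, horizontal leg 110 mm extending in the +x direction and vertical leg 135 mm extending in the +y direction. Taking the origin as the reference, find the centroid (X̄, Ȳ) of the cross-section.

X̄ = 104.96 mm, Ȳ = 61.46 mm

rectangular portion: A = 150 × 135 = 20250.00, centroid at (75.00, 67.50).
triangular portion: A = ½·110·135 = 7425.00, centroid at (186.67, 45.00).
ΣA = 27675.00 mm²
ΣAX̄ = (20250.00)(75.00) + (7425.00)(186.67) = 2904750.00 mm³
ΣAȲ = (20250.00)(67.50) + (7425.00)(45.00) = 1701000.00 mm³
X̄ = 2904750.00 / 27675.00 = 104.96 mm
Ȳ = 1701000.00 / 27675.00 = 61.46 mm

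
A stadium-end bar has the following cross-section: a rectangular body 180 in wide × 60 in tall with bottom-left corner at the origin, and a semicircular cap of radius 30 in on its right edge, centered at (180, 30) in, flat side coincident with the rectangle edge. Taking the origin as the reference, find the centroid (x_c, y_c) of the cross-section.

rectangular body: A = 180 × 60 = 10800.00, centroid at (90.00, 30.00).
semicircular end: A = ½π·30² = 1413.72, centroid at (192.73, 30.00).
ΣA = 12213.72 in²
ΣAx_c = (10800.00)(90.00) + (1413.72)(192.73) = 1244469.00 in³
ΣAy_c = (10800.00)(30.00) + (1413.72)(30.00) = 366411.50 in³
x_c = 1244469.00 / 12213.72 = 101.89 in
y_c = 366411.50 / 12213.72 = 30.00 in

x_c = 101.89 in, y_c = 30.00 in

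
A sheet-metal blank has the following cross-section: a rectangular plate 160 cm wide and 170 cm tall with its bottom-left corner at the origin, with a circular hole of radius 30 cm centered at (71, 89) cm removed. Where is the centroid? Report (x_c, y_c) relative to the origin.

x_c = 81.04 cm, y_c = 84.54 cm

Part | A | x̄ᵢ | ȳᵢ | A·x̄ᵢ | A·ȳᵢ
plate | 27200.00 | 80.00 | 85.00 | 2176000.00 | 2312000.00
hole | -2827.43 | 71.00 | 89.00 | -200747.77 | -251641.57
Σ | 24372.57 |  |  | 1975252.23 | 2060358.43
x_c = 1975252.23 / 24372.57 = 81.04 cm
y_c = 2060358.43 / 24372.57 = 84.54 cm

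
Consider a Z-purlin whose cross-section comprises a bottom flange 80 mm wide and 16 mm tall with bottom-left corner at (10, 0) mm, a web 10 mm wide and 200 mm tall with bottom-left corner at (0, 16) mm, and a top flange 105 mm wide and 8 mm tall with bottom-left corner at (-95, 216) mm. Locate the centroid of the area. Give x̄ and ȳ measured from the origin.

x̄ = 9.30 mm, ȳ = 103.65 mm

bottom flange: A = 80 × 16 = 1280.00, centroid at (50.00, 8.00).
web: A = 10 × 200 = 2000.00, centroid at (5.00, 116.00).
top flange: A = 105 × 8 = 840.00, centroid at (-42.50, 220.00).
ΣA = 4120.00 mm²
ΣAx̄ = (1280.00)(50.00) + (2000.00)(5.00) + (840.00)(-42.50) = 38300.00 mm³
ΣAȳ = (1280.00)(8.00) + (2000.00)(116.00) + (840.00)(220.00) = 427040.00 mm³
x̄ = 38300.00 / 4120.00 = 9.30 mm
ȳ = 427040.00 / 4120.00 = 103.65 mm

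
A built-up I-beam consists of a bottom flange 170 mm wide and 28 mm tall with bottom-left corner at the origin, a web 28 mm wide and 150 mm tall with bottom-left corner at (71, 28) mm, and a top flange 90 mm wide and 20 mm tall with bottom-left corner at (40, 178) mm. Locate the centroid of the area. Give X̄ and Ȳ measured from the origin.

bottom flange: A = 170 × 28 = 4760.00, centroid at (85.00, 14.00).
web: A = 28 × 150 = 4200.00, centroid at (85.00, 103.00).
top flange: A = 90 × 20 = 1800.00, centroid at (85.00, 188.00).
ΣA = 10760.00 mm²
ΣAX̄ = (4760.00)(85.00) + (4200.00)(85.00) + (1800.00)(85.00) = 914600.00 mm³
ΣAȲ = (4760.00)(14.00) + (4200.00)(103.00) + (1800.00)(188.00) = 837640.00 mm³
X̄ = 914600.00 / 10760.00 = 85.00 mm
Ȳ = 837640.00 / 10760.00 = 77.85 mm

X̄ = 85.00 mm, Ȳ = 77.85 mm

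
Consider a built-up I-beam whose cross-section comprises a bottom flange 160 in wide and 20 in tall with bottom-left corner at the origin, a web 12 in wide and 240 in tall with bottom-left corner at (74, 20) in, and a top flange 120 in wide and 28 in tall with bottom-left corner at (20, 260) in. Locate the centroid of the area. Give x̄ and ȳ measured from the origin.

Part | A | x̄ᵢ | ȳᵢ | A·x̄ᵢ | A·ȳᵢ
bottom flange | 3200.00 | 80.00 | 10.00 | 256000.00 | 32000.00
web | 2880.00 | 80.00 | 140.00 | 230400.00 | 403200.00
top flange | 3360.00 | 80.00 | 274.00 | 268800.00 | 920640.00
Σ | 9440.00 |  |  | 755200.00 | 1355840.00
x̄ = 755200.00 / 9440.00 = 80.00 in
ȳ = 1355840.00 / 9440.00 = 143.63 in

x̄ = 80.00 in, ȳ = 143.63 in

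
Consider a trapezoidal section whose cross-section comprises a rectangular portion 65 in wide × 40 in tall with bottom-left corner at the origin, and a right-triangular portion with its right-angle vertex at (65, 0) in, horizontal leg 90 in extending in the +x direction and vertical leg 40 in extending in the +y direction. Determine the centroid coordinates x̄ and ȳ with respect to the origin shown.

x̄ = 58.07 in, ȳ = 17.27 in

rectangular portion: A = 65 × 40 = 2600.00, centroid at (32.50, 20.00).
triangular portion: A = ½·90·40 = 1800.00, centroid at (95.00, 13.33).
ΣA = 4400.00 in²
ΣAx̄ = (2600.00)(32.50) + (1800.00)(95.00) = 255500.00 in³
ΣAȳ = (2600.00)(20.00) + (1800.00)(13.33) = 76000.00 in³
x̄ = 255500.00 / 4400.00 = 58.07 in
ȳ = 76000.00 / 4400.00 = 17.27 in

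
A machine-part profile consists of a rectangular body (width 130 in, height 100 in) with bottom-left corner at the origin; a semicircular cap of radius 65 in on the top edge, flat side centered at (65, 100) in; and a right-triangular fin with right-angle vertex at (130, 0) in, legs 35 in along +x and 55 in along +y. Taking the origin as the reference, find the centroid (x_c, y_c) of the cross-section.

x_c = 68.58 in, y_c = 73.52 in

Part | A | x̄ᵢ | ȳᵢ | A·x̄ᵢ | A·ȳᵢ
rectangular body | 13000.00 | 65.00 | 50.00 | 845000.00 | 650000.00
semicircular top | 6636.61 | 65.00 | 127.59 | 431379.94 | 846744.78
triangular fin | 962.50 | 141.67 | 18.33 | 136354.17 | 17645.83
Σ | 20599.11 |  |  | 1412734.11 | 1514390.61
x_c = 1412734.11 / 20599.11 = 68.58 in
y_c = 1514390.61 / 20599.11 = 73.52 in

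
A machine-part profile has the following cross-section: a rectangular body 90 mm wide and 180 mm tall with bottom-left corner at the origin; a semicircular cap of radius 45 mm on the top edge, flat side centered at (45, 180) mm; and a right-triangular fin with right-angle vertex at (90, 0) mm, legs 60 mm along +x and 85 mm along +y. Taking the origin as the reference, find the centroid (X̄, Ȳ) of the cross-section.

X̄ = 52.56 mm, Ȳ = 98.65 mm

Part | A | x̄ᵢ | ȳᵢ | A·x̄ᵢ | A·ȳᵢ
rectangular body | 16200.00 | 45.00 | 90.00 | 729000.00 | 1458000.00
semicircular top | 3180.86 | 45.00 | 199.10 | 143138.82 | 633305.26
triangular fin | 2550.00 | 110.00 | 28.33 | 280500.00 | 72250.00
Σ | 21930.86 |  |  | 1152638.82 | 2163555.26
X̄ = 1152638.82 / 21930.86 = 52.56 mm
Ȳ = 2163555.26 / 21930.86 = 98.65 mm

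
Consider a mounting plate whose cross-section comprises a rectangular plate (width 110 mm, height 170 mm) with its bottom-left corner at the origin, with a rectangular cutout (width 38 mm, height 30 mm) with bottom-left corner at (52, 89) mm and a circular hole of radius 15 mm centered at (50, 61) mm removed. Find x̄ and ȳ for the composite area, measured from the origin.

x̄ = 54.13 mm, ȳ = 84.72 mm

plate: A = 110 × 170 = 18700.00, centroid at (55.00, 85.00).
hole 1: A = −(38 × 30) = -1140.00, centroid at (71.00, 104.00).
hole 2: A = −π·15² = -706.86, centroid at (50.00, 61.00).
ΣA = 16853.14 mm²
ΣAx̄ = (18700.00)(55.00) + (-1140.00)(71.00) + (-706.86)(50.00) = 912217.08 mm³
ΣAȳ = (18700.00)(85.00) + (-1140.00)(104.00) + (-706.86)(61.00) = 1427821.64 mm³
x̄ = 912217.08 / 16853.14 = 54.13 mm
ȳ = 1427821.64 / 16853.14 = 84.72 mm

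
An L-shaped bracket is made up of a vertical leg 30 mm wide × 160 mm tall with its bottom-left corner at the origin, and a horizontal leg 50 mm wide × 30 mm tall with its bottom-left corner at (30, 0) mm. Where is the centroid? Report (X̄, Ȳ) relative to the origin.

vertical leg: A = 30 × 160 = 4800.00, centroid at (15.00, 80.00).
horizontal leg: A = 50 × 30 = 1500.00, centroid at (55.00, 15.00).
ΣA = 6300.00 mm², ΣAX̄ = 154500.00 mm³, ΣAȲ = 406500.00 mm³.
X̄ = 154500.00/6300.00 = 24.52 mm; Ȳ = 406500.00/6300.00 = 64.52 mm.

X̄ = 24.52 mm, Ȳ = 64.52 mm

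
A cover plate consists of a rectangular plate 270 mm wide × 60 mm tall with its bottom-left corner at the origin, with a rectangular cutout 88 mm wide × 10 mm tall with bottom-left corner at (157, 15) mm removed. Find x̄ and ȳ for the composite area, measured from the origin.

x̄ = 131.21 mm, ȳ = 30.57 mm

Part | A | x̄ᵢ | ȳᵢ | A·x̄ᵢ | A·ȳᵢ
plate | 16200.00 | 135.00 | 30.00 | 2187000.00 | 486000.00
hole | -880.00 | 201.00 | 20.00 | -176880.00 | -17600.00
Σ | 15320.00 |  |  | 2010120.00 | 468400.00
x̄ = 2010120.00 / 15320.00 = 131.21 mm
ȳ = 468400.00 / 15320.00 = 30.57 mm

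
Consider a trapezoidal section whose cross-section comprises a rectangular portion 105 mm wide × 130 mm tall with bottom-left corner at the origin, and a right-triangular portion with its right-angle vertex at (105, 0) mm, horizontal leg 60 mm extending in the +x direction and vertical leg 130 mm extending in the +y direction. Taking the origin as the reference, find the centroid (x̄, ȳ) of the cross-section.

Part | A | x̄ᵢ | ȳᵢ | A·x̄ᵢ | A·ȳᵢ
rectangular portion | 13650.00 | 52.50 | 65.00 | 716625.00 | 887250.00
triangular portion | 3900.00 | 125.00 | 43.33 | 487500.00 | 169000.00
Σ | 17550.00 |  |  | 1204125.00 | 1056250.00
x̄ = 1204125.00 / 17550.00 = 68.61 mm
ȳ = 1056250.00 / 17550.00 = 60.19 mm

x̄ = 68.61 mm, ȳ = 60.19 mm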